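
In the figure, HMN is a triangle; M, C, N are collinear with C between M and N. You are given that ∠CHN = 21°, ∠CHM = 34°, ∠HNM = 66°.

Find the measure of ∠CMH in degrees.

1. ∠CNH = 66°  [C on ray NM]
2. ∠HCN = 93°  [△HCN]
3. ∠HCM = 87°  [linear pair at C on MN]
4. ∠CMH = 59°  [△HMC]

∠CMH = 59°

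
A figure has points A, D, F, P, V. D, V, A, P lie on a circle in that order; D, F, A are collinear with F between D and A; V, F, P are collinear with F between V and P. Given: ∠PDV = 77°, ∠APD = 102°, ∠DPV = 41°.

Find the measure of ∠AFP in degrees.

∠AFP = 57°

1. ∠DVP = 62°  [△DVP]
2. ∠AVD = 78°  [cyclic DVAP, opposite ∠V+∠P]
3. ∠DAV = 41°  [same arc DV]
4. ∠DAP = 62°  [same arc DP]
5. ∠ADV = 61°  [△DVA]
6. ∠APV = 61°  [same arc VA]
7. ∠AFP = 57°  [△AFP]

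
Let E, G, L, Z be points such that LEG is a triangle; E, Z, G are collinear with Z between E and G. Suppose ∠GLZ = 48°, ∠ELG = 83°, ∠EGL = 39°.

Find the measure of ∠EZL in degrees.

1. ∠LGZ = 39°  [Z on ray GE]
2. ∠GZL = 93°  [△LZG]
3. ∠EZL = 87°  [linear pair at Z on EG]

∠EZL = 87°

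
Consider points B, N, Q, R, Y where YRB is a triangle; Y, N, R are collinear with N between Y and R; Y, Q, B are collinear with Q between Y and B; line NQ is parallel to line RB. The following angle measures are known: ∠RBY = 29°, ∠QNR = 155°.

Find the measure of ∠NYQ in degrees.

∠NYQ = 126°

1. ∠NQY = 29°  [NQ∥RB, corresponding at Q]
2. ∠QNY = 25°  [linear pair at N on YR]
3. ∠NYQ = 126°  [△YNQ]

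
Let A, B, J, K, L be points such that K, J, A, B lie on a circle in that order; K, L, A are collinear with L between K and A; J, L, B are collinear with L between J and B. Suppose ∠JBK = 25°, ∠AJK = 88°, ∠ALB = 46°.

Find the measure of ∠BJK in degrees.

1. ∠JAK = 25°  [same arc KJ]
2. ∠AKJ = 67°  [△KJA]
3. ∠JLK = 46°  [vertical angles at L]
4. ∠BJK = 67°  [△KLJ]

∠BJK = 67°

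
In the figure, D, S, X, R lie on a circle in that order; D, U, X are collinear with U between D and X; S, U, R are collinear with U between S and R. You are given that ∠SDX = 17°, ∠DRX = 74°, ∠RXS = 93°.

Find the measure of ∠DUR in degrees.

1. ∠SRX = 17°  [same arc SX]
2. ∠DSX = 106°  [cyclic DSXR, opposite ∠S+∠R]
3. ∠RSX = 70°  [△SXR]
4. ∠DXS = 57°  [△DSX]
5. ∠RDX = 70°  [same arc XR]
6. ∠DRS = 57°  [same arc DS]
7. ∠DUR = 53°  [△DUR]

∠DUR = 53°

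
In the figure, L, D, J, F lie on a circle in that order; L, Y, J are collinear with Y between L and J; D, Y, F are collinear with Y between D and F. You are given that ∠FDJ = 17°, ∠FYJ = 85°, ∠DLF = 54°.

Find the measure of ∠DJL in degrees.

∠DJL = 68°

1. ∠FLJ = 17°  [same arc JF]
2. ∠FYL = 95°  [linear pair at Y on LJ]
3. ∠DFL = 68°  [△LYF]
4. ∠DJL = 68°  [same arc LD]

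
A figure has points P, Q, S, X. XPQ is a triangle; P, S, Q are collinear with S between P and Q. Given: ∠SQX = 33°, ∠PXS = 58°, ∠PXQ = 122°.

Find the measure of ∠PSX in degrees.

1. ∠PQX = 33°  [S on ray QP]
2. ∠QPX = 25°  [△XPQ]
3. ∠SPX = 25°  [S on ray PQ]
4. ∠PSX = 97°  [△XPS]

∠PSX = 97°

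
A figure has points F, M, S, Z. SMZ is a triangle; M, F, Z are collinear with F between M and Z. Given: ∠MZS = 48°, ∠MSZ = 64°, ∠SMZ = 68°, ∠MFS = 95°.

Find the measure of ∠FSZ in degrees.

1. ∠FZS = 48°  [F on ray ZM]
2. ∠SFZ = 85°  [linear pair at F on MZ]
3. ∠FSZ = 47°  [△SFZ]

∠FSZ = 47°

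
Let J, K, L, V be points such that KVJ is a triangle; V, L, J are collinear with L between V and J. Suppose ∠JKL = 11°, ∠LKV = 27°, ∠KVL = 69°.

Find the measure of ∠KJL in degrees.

1. ∠KLV = 84°  [△KVL]
2. ∠JLK = 96°  [linear pair at L on VJ]
3. ∠KJL = 73°  [△KLJ]

∠KJL = 73°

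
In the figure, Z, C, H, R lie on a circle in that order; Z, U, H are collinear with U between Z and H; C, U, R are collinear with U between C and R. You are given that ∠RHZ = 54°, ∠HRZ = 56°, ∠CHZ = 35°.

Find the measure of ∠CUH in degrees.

1. ∠RCZ = 54°  [same arc ZR]
2. ∠HCZ = 124°  [cyclic ZCHR, opposite ∠C+∠R]
3. ∠CZH = 21°  [△ZCH]
4. ∠CUZ = 105°  [△ZUC]
5. ∠CUH = 75°  [linear pair at U on ZH]

∠CUH = 75°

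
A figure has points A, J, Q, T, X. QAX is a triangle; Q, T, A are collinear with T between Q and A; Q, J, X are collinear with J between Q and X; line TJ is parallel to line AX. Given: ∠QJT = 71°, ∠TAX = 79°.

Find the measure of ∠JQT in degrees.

∠JQT = 30°

1. ∠AXQ = 71°  [TJ∥AX, corresponding at J]
2. ∠QAX = 79°  [T on ray AQ]
3. ∠AQX = 30°  [△QAX]
4. ∠JQT = 30°  [T on QA, J on QX]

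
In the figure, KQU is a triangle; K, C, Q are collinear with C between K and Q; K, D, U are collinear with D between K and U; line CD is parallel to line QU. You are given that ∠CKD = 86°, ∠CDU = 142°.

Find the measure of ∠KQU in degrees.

∠KQU = 56°

1. ∠CDK = 38°  [linear pair at D on KU]
2. ∠DCK = 56°  [△KCD]
3. ∠KQU = 56°  [CD∥QU, corresponding at C]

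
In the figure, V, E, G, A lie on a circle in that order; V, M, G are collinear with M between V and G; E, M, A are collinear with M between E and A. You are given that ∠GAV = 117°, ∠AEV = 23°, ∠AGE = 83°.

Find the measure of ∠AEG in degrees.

1. ∠AGV = 23°  [same arc VA]
2. ∠AVG = 40°  [△VGA]
3. ∠AEG = 40°  [same arc GA]

∠AEG = 40°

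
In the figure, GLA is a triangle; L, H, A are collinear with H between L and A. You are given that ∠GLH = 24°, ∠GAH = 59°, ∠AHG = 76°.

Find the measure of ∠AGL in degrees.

1. ∠ALG = 24°  [H on ray LA]
2. ∠GAL = 59°  [H on ray AL]
3. ∠AGL = 97°  [△GLA]

∠AGL = 97°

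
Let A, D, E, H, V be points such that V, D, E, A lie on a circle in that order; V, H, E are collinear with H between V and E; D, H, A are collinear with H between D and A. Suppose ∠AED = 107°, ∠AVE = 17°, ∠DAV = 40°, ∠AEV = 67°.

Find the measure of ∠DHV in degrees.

1. ∠AVD = 73°  [cyclic VDEA, opposite ∠V+∠E]
2. ∠EAV = 96°  [△VEA]
3. ∠DEV = 40°  [same arc VD]
4. ∠ADV = 67°  [△VDA]
5. ∠EDV = 84°  [cyclic VDEA, opposite ∠D+∠A]
6. ∠DVE = 56°  [△VDE]
7. ∠DHV = 57°  [△VHD]

∠DHV = 57°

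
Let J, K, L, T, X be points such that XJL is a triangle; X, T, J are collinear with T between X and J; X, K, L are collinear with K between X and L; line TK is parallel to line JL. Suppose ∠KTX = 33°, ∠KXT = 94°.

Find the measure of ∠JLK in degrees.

1. ∠TKX = 53°  [△XTK]
2. ∠LKT = 127°  [linear pair at K on XL]
3. ∠JLK = 53°  [TK∥JL, co-interior at L–K]

∠JLK = 53°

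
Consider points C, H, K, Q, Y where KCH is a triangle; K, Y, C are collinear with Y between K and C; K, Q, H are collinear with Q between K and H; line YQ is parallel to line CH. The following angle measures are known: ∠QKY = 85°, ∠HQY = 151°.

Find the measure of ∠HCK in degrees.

1. ∠KQY = 29°  [linear pair at Q on KH]
2. ∠KYQ = 66°  [△KYQ]
3. ∠HCK = 66°  [YQ∥CH, corresponding at Y]

∠HCK = 66°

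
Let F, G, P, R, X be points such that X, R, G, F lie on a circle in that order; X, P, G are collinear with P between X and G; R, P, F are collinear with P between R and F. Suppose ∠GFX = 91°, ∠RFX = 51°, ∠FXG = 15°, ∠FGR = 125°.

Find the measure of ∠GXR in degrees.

∠GXR = 40°

1. ∠GRX = 89°  [cyclic XRGF, opposite ∠R+∠F]
2. ∠RGX = 51°  [same arc XR]
3. ∠GXR = 40°  [△XRG]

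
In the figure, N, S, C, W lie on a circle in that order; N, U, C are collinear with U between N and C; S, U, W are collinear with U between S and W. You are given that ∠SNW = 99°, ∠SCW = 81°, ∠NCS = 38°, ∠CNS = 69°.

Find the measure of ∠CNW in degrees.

∠CNW = 30°

1. ∠NWS = 38°  [same arc NS]
2. ∠CSN = 73°  [△NSC]
3. ∠NSW = 43°  [△NSW]
4. ∠CWN = 107°  [cyclic NSCW, opposite ∠S+∠W]
5. ∠NCW = 43°  [same arc NW]
6. ∠CNW = 30°  [△NCW]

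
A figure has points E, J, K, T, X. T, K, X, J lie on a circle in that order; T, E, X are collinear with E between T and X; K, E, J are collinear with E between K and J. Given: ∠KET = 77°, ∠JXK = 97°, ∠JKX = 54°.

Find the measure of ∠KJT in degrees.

∠KJT = 23°

1. ∠JEX = 77°  [vertical angles at E]
2. ∠JTX = 54°  [same arc XJ]
3. ∠JET = 103°  [linear pair at E on TX]
4. ∠KJT = 23°  [△TEJ]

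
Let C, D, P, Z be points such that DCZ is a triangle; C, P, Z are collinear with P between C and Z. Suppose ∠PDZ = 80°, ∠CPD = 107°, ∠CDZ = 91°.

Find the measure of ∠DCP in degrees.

1. ∠DPZ = 73°  [linear pair at P on CZ]
2. ∠DZP = 27°  [△DPZ]
3. ∠CZD = 27°  [P on ray ZC]
4. ∠DCZ = 62°  [△DCZ]
5. ∠DCP = 62°  [P on ray CZ]

∠DCP = 62°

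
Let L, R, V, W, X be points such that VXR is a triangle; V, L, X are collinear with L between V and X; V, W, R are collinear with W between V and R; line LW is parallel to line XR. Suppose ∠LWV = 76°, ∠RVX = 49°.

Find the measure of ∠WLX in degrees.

∠WLX = 125°

1. ∠VRX = 76°  [LW∥XR, corresponding at W]
2. ∠RXV = 55°  [△VXR]
3. ∠VLW = 55°  [LW∥XR, corresponding at L]
4. ∠WLX = 125°  [linear pair at L on VX]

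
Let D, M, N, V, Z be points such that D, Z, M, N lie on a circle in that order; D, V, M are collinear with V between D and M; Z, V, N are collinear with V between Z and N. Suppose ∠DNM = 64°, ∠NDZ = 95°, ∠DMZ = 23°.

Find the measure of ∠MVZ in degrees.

1. ∠DZM = 116°  [cyclic DZMN, opposite ∠Z+∠N]
2. ∠DNZ = 23°  [same arc DZ]
3. ∠MDZ = 41°  [△DZM]
4. ∠DZN = 62°  [△DZN]
5. ∠DVZ = 77°  [△DVZ]
6. ∠MVZ = 103°  [linear pair at V on DM]

∠MVZ = 103°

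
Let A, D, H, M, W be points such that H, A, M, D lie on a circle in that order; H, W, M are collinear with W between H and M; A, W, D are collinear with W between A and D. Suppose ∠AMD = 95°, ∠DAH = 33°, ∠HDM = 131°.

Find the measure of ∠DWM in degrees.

1. ∠AHD = 85°  [cyclic HAMD, opposite ∠H+∠M]
2. ∠DMH = 33°  [same arc HD]
3. ∠ADH = 62°  [△HAD]
4. ∠DHM = 16°  [△HMD]
5. ∠DWH = 102°  [△HWD]
6. ∠DWM = 78°  [linear pair at W on HM]

∠DWM = 78°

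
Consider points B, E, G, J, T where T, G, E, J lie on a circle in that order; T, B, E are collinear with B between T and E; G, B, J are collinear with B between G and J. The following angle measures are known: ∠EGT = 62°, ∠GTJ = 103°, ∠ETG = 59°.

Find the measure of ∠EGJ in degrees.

1. ∠GEJ = 77°  [cyclic TGEJ, opposite ∠T+∠E]
2. ∠EJG = 59°  [same arc GE]
3. ∠EGJ = 44°  [△GEJ]

∠EGJ = 44°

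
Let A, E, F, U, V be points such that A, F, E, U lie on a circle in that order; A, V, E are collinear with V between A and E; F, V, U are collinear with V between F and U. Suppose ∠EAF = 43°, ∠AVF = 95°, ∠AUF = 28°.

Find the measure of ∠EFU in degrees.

1. ∠EVF = 85°  [linear pair at V on AE]
2. ∠AEF = 28°  [same arc AF]
3. ∠EFU = 67°  [△FVE]

∠EFU = 67°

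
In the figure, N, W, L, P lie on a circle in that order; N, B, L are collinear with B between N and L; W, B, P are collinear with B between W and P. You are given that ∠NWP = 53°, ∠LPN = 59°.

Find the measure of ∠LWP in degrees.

∠LWP = 68°

1. ∠NLP = 53°  [same arc NP]
2. ∠LNP = 68°  [△NLP]
3. ∠LWP = 68°  [same arc LP]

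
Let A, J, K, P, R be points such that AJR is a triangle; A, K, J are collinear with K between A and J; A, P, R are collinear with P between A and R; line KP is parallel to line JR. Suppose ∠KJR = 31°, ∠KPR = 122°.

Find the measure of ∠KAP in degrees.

1. ∠AJR = 31°  [K on ray JA]
2. ∠APK = 58°  [linear pair at P on AR]
3. ∠AKP = 31°  [KP∥JR, corresponding at K]
4. ∠KAP = 91°  [△AKP]

∠KAP = 91°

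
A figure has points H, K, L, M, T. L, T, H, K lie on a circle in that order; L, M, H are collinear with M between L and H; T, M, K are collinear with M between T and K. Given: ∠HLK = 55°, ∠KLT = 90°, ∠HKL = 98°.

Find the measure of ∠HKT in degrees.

∠HKT = 35°

1. ∠HTK = 55°  [same arc HK]
2. ∠KHT = 90°  [cyclic LTHK, opposite ∠L+∠H]
3. ∠HKT = 35°  [△THK]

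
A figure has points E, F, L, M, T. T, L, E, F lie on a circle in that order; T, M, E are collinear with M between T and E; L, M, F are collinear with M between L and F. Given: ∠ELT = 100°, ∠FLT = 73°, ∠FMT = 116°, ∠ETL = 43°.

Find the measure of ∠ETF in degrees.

1. ∠EFT = 80°  [cyclic TLEF, opposite ∠L+∠F]
2. ∠FET = 73°  [same arc TF]
3. ∠ETF = 27°  [△TEF]

∠ETF = 27°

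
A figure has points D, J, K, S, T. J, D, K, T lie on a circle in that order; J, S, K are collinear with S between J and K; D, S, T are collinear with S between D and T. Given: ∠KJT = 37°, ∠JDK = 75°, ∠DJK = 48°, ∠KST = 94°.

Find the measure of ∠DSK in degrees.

∠DSK = 86°

1. ∠KDT = 37°  [same arc KT]
2. ∠DKJ = 57°  [△JDK]
3. ∠DSK = 86°  [△DSK]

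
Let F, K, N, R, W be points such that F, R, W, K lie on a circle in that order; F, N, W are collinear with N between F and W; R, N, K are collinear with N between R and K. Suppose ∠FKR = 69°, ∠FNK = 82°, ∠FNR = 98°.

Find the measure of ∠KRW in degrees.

∠KRW = 29°

1. ∠FWR = 69°  [same arc FR]
2. ∠RNW = 82°  [vertical angles at N]
3. ∠KRW = 29°  [△RNW]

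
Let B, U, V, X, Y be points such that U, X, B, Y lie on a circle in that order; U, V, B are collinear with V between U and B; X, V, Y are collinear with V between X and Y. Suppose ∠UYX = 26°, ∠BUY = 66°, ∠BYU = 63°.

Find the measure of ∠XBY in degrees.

∠XBY = 77°

1. ∠UVY = 88°  [△UVY]
2. ∠BXY = 66°  [same arc BY]
3. ∠UBY = 51°  [△UBY]
4. ∠BVY = 92°  [linear pair at V on UB]
5. ∠BYX = 37°  [△BVY]
6. ∠XBY = 77°  [△XBY]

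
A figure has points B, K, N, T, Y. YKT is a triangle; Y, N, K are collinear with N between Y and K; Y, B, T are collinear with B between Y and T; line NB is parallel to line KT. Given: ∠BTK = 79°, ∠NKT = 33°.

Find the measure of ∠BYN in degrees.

∠BYN = 68°

1. ∠KTY = 79°  [B on ray TY]
2. ∠TKY = 33°  [N on ray KY]
3. ∠KYT = 68°  [△YKT]
4. ∠BYN = 68°  [N on YK, B on YT]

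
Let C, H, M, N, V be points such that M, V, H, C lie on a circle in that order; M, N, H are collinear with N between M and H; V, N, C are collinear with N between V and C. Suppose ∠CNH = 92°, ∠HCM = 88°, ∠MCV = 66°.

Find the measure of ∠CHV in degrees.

1. ∠MNV = 92°  [vertical angles at N]
2. ∠HVM = 92°  [cyclic MVHC, opposite ∠V+∠C]
3. ∠MHV = 66°  [same arc MV]
4. ∠HNV = 88°  [linear pair at N on MH]
5. ∠HMV = 22°  [△MVH]
6. ∠CVH = 26°  [△VNH]
7. ∠HCV = 22°  [same arc VH]
8. ∠CHV = 132°  [△VHC]

∠CHV = 132°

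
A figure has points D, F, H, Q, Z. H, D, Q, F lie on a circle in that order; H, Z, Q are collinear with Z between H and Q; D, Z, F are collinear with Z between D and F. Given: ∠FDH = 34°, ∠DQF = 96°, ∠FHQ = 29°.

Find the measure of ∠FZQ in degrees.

1. ∠FQH = 34°  [same arc HF]
2. ∠FDQ = 29°  [same arc QF]
3. ∠DFQ = 55°  [△DQF]
4. ∠FZQ = 91°  [△QZF]

∠FZQ = 91°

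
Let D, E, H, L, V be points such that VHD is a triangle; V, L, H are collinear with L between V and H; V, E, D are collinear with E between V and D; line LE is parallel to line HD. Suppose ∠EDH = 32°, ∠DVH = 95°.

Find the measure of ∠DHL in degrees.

∠DHL = 53°

1. ∠HDV = 32°  [E on ray DV]
2. ∠DHV = 53°  [△VHD]
3. ∠DHL = 53°  [L on ray HV]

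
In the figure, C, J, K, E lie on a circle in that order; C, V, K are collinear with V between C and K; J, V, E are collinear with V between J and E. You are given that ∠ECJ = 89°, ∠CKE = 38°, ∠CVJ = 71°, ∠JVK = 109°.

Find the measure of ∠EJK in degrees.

∠EJK = 18°

1. ∠EKJ = 91°  [cyclic CJKE, opposite ∠C+∠K]
2. ∠EVK = 71°  [vertical angles at V]
3. ∠JEK = 71°  [△KVE]
4. ∠EJK = 18°  [△JKE]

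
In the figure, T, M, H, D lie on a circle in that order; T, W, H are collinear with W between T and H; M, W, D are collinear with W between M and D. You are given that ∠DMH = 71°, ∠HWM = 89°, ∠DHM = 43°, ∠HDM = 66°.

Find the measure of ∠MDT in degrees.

1. ∠DTH = 71°  [same arc HD]
2. ∠DWT = 89°  [vertical angles at W]
3. ∠MDT = 20°  [△TWD]

∠MDT = 20°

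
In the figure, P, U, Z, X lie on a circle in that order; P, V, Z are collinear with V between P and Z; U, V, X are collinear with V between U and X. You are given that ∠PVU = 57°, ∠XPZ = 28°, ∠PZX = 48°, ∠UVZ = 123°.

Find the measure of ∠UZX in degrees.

1. ∠XVZ = 57°  [vertical angles at V]
2. ∠XUZ = 28°  [same arc ZX]
3. ∠UXZ = 75°  [△ZVX]
4. ∠UZX = 77°  [△UZX]

∠UZX = 77°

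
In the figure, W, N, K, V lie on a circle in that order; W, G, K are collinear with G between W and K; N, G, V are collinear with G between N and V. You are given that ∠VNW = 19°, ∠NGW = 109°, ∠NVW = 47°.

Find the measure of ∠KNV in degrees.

1. ∠KGN = 71°  [linear pair at G on WK]
2. ∠NKW = 47°  [same arc WN]
3. ∠KNV = 62°  [△NGK]

∠KNV = 62°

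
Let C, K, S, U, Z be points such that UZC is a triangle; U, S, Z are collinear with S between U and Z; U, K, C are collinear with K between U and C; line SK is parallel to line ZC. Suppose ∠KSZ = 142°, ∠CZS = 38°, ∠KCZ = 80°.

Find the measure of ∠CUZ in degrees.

1. ∠CZU = 38°  [S on ray ZU]
2. ∠UCZ = 80°  [K on ray CU]
3. ∠CUZ = 62°  [△UZC]

∠CUZ = 62°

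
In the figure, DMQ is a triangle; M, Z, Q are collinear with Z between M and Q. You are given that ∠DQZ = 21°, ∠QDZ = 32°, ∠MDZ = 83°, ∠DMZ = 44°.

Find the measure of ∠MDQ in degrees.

1. ∠DQM = 21°  [Z on ray QM]
2. ∠DMQ = 44°  [Z on ray MQ]
3. ∠MDQ = 115°  [△DMQ]

∠MDQ = 115°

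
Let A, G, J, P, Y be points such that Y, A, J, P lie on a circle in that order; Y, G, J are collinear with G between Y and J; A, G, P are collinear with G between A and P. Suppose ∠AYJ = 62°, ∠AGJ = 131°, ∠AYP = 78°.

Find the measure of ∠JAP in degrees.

∠JAP = 16°

1. ∠APJ = 62°  [same arc AJ]
2. ∠AJP = 102°  [cyclic YAJP, opposite ∠Y+∠J]
3. ∠JAP = 16°  [△AJP]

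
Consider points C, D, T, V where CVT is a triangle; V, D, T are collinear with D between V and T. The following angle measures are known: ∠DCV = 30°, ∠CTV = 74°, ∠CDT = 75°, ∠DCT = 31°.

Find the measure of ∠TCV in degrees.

∠TCV = 61°

1. ∠CDV = 105°  [linear pair at D on VT]
2. ∠CVD = 45°  [△CVD]
3. ∠CVT = 45°  [D on ray VT]
4. ∠TCV = 61°  [△CVT]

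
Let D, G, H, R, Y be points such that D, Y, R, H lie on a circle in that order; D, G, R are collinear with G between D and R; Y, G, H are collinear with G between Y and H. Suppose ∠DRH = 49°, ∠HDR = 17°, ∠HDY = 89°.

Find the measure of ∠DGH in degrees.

∠DGH = 121°

1. ∠DYH = 49°  [same arc DH]
2. ∠DHY = 42°  [△DYH]
3. ∠DGH = 121°  [△DGH]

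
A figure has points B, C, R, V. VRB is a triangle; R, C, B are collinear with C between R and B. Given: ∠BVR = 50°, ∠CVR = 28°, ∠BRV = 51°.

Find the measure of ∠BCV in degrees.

∠BCV = 79°

1. ∠CRV = 51°  [C on ray RB]
2. ∠RCV = 101°  [△VRC]
3. ∠BCV = 79°  [linear pair at C on RB]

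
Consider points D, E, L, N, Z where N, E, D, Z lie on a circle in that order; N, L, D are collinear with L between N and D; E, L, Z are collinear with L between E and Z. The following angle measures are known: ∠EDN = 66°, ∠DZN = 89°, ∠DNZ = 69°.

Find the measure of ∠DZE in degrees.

1. ∠DEN = 91°  [cyclic NEDZ, opposite ∠E+∠Z]
2. ∠DNE = 23°  [△NED]
3. ∠DZE = 23°  [same arc ED]

∠DZE = 23°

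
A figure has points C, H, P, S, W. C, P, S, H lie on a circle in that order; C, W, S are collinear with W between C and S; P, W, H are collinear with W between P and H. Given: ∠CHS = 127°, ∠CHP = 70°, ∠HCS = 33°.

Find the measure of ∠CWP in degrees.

∠CWP = 103°

1. ∠CPS = 53°  [cyclic CPSH, opposite ∠P+∠H]
2. ∠CSH = 20°  [△CSH]
3. ∠CSP = 70°  [same arc CP]
4. ∠PCS = 57°  [△CPS]
5. ∠CPH = 20°  [same arc CH]
6. ∠CWP = 103°  [△CWP]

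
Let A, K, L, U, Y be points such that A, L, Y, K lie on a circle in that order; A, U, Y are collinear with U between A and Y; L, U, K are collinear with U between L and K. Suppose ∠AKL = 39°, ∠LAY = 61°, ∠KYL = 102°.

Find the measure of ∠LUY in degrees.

1. ∠AYL = 39°  [same arc AL]
2. ∠LKY = 61°  [same arc LY]
3. ∠KLY = 17°  [△LYK]
4. ∠LUY = 124°  [△LUY]

∠LUY = 124°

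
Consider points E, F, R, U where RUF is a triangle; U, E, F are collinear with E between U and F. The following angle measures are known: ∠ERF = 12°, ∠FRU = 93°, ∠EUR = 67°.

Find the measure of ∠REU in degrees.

∠REU = 32°

1. ∠FUR = 67°  [E on ray UF]
2. ∠RFU = 20°  [△RUF]
3. ∠EFR = 20°  [E on ray FU]
4. ∠FER = 148°  [△REF]
5. ∠REU = 32°  [linear pair at E on UF]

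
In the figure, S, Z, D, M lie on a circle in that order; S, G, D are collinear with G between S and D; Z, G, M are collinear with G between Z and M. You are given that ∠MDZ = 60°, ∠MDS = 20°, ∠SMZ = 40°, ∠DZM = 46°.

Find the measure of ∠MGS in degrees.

1. ∠DMZ = 74°  [△ZDM]
2. ∠DGM = 86°  [△DGM]
3. ∠MGS = 94°  [linear pair at G on SD]

∠MGS = 94°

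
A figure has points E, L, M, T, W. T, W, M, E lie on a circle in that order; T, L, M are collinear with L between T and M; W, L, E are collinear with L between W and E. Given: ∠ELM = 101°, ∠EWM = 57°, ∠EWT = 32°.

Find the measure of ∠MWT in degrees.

∠MWT = 89°

1. ∠ETM = 57°  [same arc ME]
2. ∠EMT = 32°  [same arc TE]
3. ∠MET = 91°  [△TME]
4. ∠MWT = 89°  [cyclic TWME, opposite ∠W+∠E]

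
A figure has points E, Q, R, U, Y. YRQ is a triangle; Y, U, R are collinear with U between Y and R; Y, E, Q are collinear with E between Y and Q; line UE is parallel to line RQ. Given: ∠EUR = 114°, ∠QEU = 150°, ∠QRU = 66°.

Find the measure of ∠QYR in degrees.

∠QYR = 84°

1. ∠UEY = 30°  [linear pair at E on YQ]
2. ∠QRY = 66°  [U on ray RY]
3. ∠RQY = 30°  [UE∥RQ, corresponding at E]
4. ∠QYR = 84°  [△YRQ]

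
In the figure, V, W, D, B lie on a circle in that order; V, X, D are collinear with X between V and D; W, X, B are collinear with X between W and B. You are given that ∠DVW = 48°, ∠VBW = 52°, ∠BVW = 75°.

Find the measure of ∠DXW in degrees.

∠DXW = 101°

1. ∠DBW = 48°  [same arc WD]
2. ∠VDW = 52°  [same arc VW]
3. ∠BDW = 105°  [cyclic VWDB, opposite ∠V+∠D]
4. ∠BWD = 27°  [△WDB]
5. ∠DXW = 101°  [△WXD]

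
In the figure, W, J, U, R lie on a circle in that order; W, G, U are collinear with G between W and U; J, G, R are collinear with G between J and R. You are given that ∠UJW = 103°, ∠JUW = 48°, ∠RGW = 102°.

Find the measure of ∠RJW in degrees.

∠RJW = 73°

1. ∠URW = 77°  [cyclic WJUR, opposite ∠J+∠R]
2. ∠JRW = 48°  [same arc WJ]
3. ∠RWU = 30°  [△WGR]
4. ∠RUW = 73°  [△WUR]
5. ∠RJW = 73°  [same arc WR]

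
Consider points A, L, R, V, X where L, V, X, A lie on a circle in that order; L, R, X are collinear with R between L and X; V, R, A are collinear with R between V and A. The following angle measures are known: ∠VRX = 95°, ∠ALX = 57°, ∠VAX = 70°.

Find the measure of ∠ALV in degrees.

∠ALV = 127°

1. ∠ARL = 95°  [vertical angles at R]
2. ∠LRV = 85°  [linear pair at R on LX]
3. ∠LAV = 28°  [△LRA]
4. ∠VLX = 70°  [same arc VX]
5. ∠AVL = 25°  [△LRV]
6. ∠ALV = 127°  [△LVA]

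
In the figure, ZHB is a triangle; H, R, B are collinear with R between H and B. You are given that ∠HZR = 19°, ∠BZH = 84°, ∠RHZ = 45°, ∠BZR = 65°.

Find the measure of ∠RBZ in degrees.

1. ∠HRZ = 116°  [△ZHR]
2. ∠BRZ = 64°  [linear pair at R on HB]
3. ∠RBZ = 51°  [△ZRB]

∠RBZ = 51°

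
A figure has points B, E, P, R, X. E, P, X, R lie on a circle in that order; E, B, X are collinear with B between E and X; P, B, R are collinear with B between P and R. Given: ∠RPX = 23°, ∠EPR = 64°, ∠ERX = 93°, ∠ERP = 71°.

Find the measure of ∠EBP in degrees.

∠EBP = 94°

1. ∠EPX = 87°  [cyclic EPXR, opposite ∠P+∠R]
2. ∠EXP = 71°  [same arc EP]
3. ∠PEX = 22°  [△EPX]
4. ∠EBP = 94°  [△EBP]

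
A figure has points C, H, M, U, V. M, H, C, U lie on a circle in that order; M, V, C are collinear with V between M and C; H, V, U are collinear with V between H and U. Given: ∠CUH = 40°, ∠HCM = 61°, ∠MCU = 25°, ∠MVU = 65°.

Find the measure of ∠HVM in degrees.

∠HVM = 115°

1. ∠CMH = 40°  [same arc HC]
2. ∠MHU = 25°  [same arc MU]
3. ∠HVM = 115°  [△MVH]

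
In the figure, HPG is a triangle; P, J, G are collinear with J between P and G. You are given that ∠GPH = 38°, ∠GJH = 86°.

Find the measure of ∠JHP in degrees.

∠JHP = 48°

1. ∠HPJ = 38°  [J on ray PG]
2. ∠HJP = 94°  [linear pair at J on PG]
3. ∠JHP = 48°  [△HPJ]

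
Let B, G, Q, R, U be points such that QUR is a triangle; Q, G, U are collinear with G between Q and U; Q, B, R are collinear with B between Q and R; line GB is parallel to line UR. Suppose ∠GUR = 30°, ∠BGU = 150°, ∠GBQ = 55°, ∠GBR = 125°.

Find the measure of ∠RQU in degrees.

1. ∠QUR = 30°  [G on ray UQ]
2. ∠QRU = 55°  [GB∥UR, corresponding at B]
3. ∠RQU = 95°  [△QUR]

∠RQU = 95°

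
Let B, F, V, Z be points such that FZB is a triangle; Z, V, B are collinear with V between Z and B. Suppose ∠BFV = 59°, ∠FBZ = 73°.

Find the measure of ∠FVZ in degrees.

∠FVZ = 132°

1. ∠FBV = 73°  [V on ray BZ]
2. ∠BVF = 48°  [△FVB]
3. ∠FVZ = 132°  [linear pair at V on ZB]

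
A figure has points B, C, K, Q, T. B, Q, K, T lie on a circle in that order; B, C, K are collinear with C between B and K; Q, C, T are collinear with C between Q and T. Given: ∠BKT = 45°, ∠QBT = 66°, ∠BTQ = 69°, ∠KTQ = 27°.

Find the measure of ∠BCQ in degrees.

1. ∠BQT = 45°  [same arc BT]
2. ∠KBQ = 27°  [same arc QK]
3. ∠BCQ = 108°  [△BCQ]

∠BCQ = 108°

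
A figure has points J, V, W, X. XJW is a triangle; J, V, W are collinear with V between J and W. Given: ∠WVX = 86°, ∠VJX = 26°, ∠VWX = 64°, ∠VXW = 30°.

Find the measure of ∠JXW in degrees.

∠JXW = 90°

1. ∠WJX = 26°  [V on ray JW]
2. ∠JWX = 64°  [V on ray WJ]
3. ∠JXW = 90°  [△XJW]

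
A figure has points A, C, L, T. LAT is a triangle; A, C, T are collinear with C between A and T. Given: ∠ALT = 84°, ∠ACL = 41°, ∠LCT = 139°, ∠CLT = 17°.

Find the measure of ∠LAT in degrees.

∠LAT = 72°

1. ∠CTL = 24°  [△LCT]
2. ∠ATL = 24°  [C on ray TA]
3. ∠LAT = 72°  [△LAT]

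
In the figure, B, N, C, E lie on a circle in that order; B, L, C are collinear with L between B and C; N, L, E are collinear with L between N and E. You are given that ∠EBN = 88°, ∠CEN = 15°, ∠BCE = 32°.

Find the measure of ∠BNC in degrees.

∠BNC = 105°

1. ∠ECN = 92°  [cyclic BNCE, opposite ∠B+∠C]
2. ∠CNE = 73°  [△NCE]
3. ∠CBE = 73°  [same arc CE]
4. ∠BEC = 75°  [△BCE]
5. ∠BNC = 105°  [cyclic BNCE, opposite ∠N+∠E]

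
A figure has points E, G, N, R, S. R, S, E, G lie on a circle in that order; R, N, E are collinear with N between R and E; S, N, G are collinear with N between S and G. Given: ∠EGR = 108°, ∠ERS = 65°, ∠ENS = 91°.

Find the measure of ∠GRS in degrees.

1. ∠ESR = 72°  [cyclic RSEG, opposite ∠S+∠G]
2. ∠EGS = 65°  [same arc SE]
3. ∠RES = 43°  [△RSE]
4. ∠ESG = 46°  [△SNE]
5. ∠GES = 69°  [△SEG]
6. ∠GRS = 111°  [cyclic RSEG, opposite ∠R+∠E]

∠GRS = 111°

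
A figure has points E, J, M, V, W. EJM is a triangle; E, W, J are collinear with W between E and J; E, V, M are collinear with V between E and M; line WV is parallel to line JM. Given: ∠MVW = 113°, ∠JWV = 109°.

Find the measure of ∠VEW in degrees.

∠VEW = 42°

1. ∠EVW = 67°  [linear pair at V on EM]
2. ∠EWV = 71°  [linear pair at W on EJ]
3. ∠VEW = 42°  [△EWV]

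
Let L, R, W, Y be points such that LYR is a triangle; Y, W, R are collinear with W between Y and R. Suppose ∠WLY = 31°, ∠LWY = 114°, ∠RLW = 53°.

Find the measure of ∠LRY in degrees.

1. ∠LWR = 66°  [linear pair at W on YR]
2. ∠LRW = 61°  [△LWR]
3. ∠LRY = 61°  [W on ray RY]

∠LRY = 61°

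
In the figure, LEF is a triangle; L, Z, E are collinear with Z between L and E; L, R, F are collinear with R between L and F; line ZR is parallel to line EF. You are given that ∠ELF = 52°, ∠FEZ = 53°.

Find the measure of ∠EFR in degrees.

∠EFR = 75°

1. ∠FEL = 53°  [Z on ray EL]
2. ∠EFL = 75°  [△LEF]
3. ∠EFR = 75°  [R on ray FL]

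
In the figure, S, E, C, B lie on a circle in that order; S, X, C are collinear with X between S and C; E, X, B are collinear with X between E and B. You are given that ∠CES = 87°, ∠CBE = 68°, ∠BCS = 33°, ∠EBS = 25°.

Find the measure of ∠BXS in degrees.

∠BXS = 101°

1. ∠CBS = 93°  [cyclic SECB, opposite ∠E+∠B]
2. ∠BSC = 54°  [△SCB]
3. ∠BXS = 101°  [△SXB]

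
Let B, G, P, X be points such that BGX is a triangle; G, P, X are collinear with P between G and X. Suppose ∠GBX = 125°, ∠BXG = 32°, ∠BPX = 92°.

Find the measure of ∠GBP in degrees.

1. ∠BGX = 23°  [△BGX]
2. ∠BPG = 88°  [linear pair at P on GX]
3. ∠BGP = 23°  [P on ray GX]
4. ∠GBP = 69°  [△BGP]

∠GBP = 69°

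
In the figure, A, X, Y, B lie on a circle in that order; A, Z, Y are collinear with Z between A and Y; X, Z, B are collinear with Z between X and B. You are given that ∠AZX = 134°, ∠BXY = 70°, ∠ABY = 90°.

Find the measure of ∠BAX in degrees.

1. ∠BZY = 134°  [vertical angles at Z]
2. ∠BAY = 70°  [same arc YB]
3. ∠AYB = 20°  [△AYB]
4. ∠AZB = 46°  [linear pair at Z on AY]
5. ∠ABX = 64°  [△AZB]
6. ∠AXB = 20°  [same arc AB]
7. ∠BAX = 96°  [△AXB]

∠BAX = 96°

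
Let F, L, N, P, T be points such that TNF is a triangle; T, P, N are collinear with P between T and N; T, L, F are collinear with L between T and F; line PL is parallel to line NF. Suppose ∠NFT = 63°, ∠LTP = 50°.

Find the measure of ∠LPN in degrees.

∠LPN = 113°

1. ∠PLT = 63°  [PL∥NF, corresponding at L]
2. ∠LPT = 67°  [△TPL]
3. ∠LPN = 113°  [linear pair at P on TN]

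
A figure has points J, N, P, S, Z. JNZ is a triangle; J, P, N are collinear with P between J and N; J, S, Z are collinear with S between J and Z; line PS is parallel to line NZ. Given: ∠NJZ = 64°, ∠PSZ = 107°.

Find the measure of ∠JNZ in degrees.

1. ∠PJS = 64°  [P on JN, S on JZ]
2. ∠JSP = 73°  [linear pair at S on JZ]
3. ∠JPS = 43°  [△JPS]
4. ∠JNZ = 43°  [PS∥NZ, corresponding at P]

∠JNZ = 43°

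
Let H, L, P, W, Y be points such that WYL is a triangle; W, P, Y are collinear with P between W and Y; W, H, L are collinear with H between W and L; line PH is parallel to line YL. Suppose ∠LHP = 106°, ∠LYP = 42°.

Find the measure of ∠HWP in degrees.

1. ∠PHW = 74°  [linear pair at H on WL]
2. ∠LYW = 42°  [P on ray YW]
3. ∠WLY = 74°  [PH∥YL, corresponding at H]
4. ∠LWY = 64°  [△WYL]
5. ∠HWP = 64°  [P on WY, H on WL]

∠HWP = 64°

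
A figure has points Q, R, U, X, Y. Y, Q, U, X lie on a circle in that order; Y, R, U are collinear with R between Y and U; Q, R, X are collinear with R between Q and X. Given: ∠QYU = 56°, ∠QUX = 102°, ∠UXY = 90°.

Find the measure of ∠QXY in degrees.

1. ∠UQY = 90°  [cyclic YQUX, opposite ∠Q+∠X]
2. ∠QUY = 34°  [△YQU]
3. ∠QXY = 34°  [same arc YQ]

∠QXY = 34°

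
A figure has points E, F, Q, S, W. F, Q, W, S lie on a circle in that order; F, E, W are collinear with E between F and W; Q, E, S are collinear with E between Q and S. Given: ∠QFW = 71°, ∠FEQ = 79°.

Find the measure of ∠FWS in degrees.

1. ∠QSW = 71°  [same arc QW]
2. ∠SEW = 79°  [vertical angles at E]
3. ∠FWS = 30°  [△WES]

∠FWS = 30°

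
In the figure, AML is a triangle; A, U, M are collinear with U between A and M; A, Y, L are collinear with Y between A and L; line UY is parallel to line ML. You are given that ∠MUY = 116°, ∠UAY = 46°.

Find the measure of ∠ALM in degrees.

1. ∠AUY = 64°  [linear pair at U on AM]
2. ∠AYU = 70°  [△AUY]
3. ∠ALM = 70°  [UY∥ML, corresponding at Y]

∠ALM = 70°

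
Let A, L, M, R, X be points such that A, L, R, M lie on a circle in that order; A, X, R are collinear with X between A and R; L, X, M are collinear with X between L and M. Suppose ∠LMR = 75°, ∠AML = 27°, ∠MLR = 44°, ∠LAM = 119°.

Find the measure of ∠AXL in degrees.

1. ∠LAR = 75°  [same arc LR]
2. ∠ALM = 34°  [△ALM]
3. ∠AXL = 71°  [△AXL]

∠AXL = 71°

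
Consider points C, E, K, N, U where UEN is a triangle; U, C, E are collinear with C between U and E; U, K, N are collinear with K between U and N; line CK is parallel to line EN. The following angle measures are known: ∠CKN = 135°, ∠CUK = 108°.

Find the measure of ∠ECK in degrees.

∠ECK = 153°

1. ∠CKU = 45°  [linear pair at K on UN]
2. ∠KCU = 27°  [△UCK]
3. ∠ECK = 153°  [linear pair at C on UE]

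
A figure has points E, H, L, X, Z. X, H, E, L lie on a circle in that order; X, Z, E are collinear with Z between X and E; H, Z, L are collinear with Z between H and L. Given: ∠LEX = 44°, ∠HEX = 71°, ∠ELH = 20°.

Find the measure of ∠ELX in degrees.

1. ∠EZL = 116°  [△EZL]
2. ∠HLX = 71°  [same arc XH]
3. ∠LZX = 64°  [linear pair at Z on XE]
4. ∠EXL = 45°  [△XZL]
5. ∠ELX = 91°  [△XEL]

∠ELX = 91°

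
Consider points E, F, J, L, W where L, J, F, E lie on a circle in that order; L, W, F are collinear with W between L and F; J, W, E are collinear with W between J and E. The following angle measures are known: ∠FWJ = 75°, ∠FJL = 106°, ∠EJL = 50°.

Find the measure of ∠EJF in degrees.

∠EJF = 56°

1. ∠FEL = 74°  [cyclic LJFE, opposite ∠J+∠E]
2. ∠EFL = 50°  [same arc LE]
3. ∠ELF = 56°  [△LFE]
4. ∠EJF = 56°  [same arc FE]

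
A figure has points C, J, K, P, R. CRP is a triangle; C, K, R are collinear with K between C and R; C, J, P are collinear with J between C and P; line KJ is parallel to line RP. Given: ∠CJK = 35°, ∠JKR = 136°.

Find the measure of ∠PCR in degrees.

∠PCR = 101°

1. ∠CKJ = 44°  [linear pair at K on CR]
2. ∠JCK = 101°  [△CKJ]
3. ∠PCR = 101°  [K on CR, J on CP]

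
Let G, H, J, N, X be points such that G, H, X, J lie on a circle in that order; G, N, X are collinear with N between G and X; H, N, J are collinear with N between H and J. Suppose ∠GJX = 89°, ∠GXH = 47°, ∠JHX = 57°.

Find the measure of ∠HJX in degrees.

1. ∠GHX = 91°  [cyclic GHXJ, opposite ∠H+∠J]
2. ∠HGX = 42°  [△GHX]
3. ∠HJX = 42°  [same arc HX]

∠HJX = 42°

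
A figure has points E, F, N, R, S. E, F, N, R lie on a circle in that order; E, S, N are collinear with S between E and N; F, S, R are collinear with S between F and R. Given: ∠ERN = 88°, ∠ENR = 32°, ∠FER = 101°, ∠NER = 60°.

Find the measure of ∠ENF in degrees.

1. ∠EFR = 32°  [same arc ER]
2. ∠ERF = 47°  [△EFR]
3. ∠ENF = 47°  [same arc EF]

∠ENF = 47°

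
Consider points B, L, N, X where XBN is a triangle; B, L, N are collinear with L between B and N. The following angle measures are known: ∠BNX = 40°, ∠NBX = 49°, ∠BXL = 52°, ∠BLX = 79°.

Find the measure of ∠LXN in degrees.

1. ∠LNX = 40°  [L on ray NB]
2. ∠NLX = 101°  [linear pair at L on BN]
3. ∠LXN = 39°  [△XLN]

∠LXN = 39°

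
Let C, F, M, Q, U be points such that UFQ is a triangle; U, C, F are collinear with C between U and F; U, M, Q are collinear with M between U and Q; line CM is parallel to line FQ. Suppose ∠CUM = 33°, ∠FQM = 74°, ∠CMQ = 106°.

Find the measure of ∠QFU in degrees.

∠QFU = 73°

1. ∠FUQ = 33°  [C on UF, M on UQ]
2. ∠FQU = 74°  [M on ray QU]
3. ∠QFU = 73°  [△UFQ]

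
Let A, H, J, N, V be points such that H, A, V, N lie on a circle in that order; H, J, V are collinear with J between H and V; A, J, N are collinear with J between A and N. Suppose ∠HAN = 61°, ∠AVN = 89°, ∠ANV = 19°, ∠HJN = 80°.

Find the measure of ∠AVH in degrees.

∠AVH = 28°

1. ∠NAV = 72°  [△AVN]
2. ∠AJV = 80°  [vertical angles at J]
3. ∠AVH = 28°  [△AJV]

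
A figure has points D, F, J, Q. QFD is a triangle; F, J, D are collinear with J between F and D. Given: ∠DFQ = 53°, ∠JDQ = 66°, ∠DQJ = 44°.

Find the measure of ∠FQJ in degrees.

∠FQJ = 17°

1. ∠JFQ = 53°  [J on ray FD]
2. ∠DJQ = 70°  [△QJD]
3. ∠FJQ = 110°  [linear pair at J on FD]
4. ∠FQJ = 17°  [△QFJ]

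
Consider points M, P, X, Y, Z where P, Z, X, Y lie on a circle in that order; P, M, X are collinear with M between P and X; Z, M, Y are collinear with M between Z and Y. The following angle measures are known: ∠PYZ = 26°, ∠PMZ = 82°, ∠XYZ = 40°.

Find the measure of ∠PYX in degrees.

∠PYX = 66°

1. ∠PXZ = 26°  [same arc PZ]
2. ∠XPZ = 40°  [same arc ZX]
3. ∠PZX = 114°  [△PZX]
4. ∠PYX = 66°  [cyclic PZXY, opposite ∠Z+∠Y]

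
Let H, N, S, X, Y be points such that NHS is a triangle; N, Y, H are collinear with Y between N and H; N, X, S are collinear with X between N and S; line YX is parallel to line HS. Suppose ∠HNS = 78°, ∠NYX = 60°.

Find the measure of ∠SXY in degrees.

1. ∠XNY = 78°  [Y on NH, X on NS]
2. ∠NXY = 42°  [△NYX]
3. ∠SXY = 138°  [linear pair at X on NS]

∠SXY = 138°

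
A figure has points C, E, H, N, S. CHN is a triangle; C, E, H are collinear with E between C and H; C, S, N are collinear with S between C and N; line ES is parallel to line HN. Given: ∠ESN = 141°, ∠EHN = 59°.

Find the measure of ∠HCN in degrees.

1. ∠CSE = 39°  [linear pair at S on CN]
2. ∠CHN = 59°  [E on ray HC]
3. ∠CNH = 39°  [ES∥HN, corresponding at S]
4. ∠HCN = 82°  [△CHN]

∠HCN = 82°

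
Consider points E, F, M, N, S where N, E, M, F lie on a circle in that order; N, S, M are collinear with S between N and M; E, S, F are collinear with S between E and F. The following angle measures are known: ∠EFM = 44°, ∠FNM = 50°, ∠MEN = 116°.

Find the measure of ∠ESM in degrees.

1. ∠ENM = 44°  [same arc EM]
2. ∠FEM = 50°  [same arc MF]
3. ∠EMN = 20°  [△NEM]
4. ∠ESM = 110°  [△ESM]

∠ESM = 110°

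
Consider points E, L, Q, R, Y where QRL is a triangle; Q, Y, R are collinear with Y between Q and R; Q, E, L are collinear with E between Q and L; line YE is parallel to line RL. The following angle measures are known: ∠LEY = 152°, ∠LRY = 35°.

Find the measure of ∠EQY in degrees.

1. ∠QEY = 28°  [linear pair at E on QL]
2. ∠LRQ = 35°  [Y on ray RQ]
3. ∠QLR = 28°  [YE∥RL, corresponding at E]
4. ∠LQR = 117°  [△QRL]
5. ∠EQY = 117°  [Y on QR, E on QL]

∠EQY = 117°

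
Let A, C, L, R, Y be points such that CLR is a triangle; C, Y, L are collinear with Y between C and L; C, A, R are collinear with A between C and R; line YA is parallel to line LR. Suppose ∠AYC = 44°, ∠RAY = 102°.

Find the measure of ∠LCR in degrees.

∠LCR = 58°

1. ∠CAY = 78°  [linear pair at A on CR]
2. ∠ACY = 58°  [△CYA]
3. ∠LCR = 58°  [Y on CL, A on CR]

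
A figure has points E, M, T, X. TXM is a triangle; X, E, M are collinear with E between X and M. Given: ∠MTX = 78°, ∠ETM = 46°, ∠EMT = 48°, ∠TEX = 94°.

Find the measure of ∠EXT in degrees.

∠EXT = 54°

1. ∠TMX = 48°  [E on ray MX]
2. ∠MXT = 54°  [△TXM]
3. ∠EXT = 54°  [E on ray XM]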